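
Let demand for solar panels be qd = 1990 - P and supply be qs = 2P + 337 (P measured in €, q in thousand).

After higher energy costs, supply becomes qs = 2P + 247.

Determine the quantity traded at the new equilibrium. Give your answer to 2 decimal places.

Initially, 1990 - P = 2P + 337, so 1653 = 3P and P = 551, q = 1439.
After the shift, demand is qd = 1990 - P and supply is qs = 2P + 247.
Setting them equal: 1990 - P = 2P + 247 → 1743 = 3P, so P = 581 and q = 1409.

1409.00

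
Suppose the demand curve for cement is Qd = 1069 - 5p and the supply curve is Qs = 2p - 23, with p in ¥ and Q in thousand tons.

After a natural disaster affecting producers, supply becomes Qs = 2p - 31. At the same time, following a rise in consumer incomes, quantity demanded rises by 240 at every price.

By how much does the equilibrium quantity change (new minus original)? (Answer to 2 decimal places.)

+62.86

Original equilibrium: 1069 - 5p = 2p - 23 gives 1092 = 7p, so p = 156 and Q = 289.
After the shift, demand is Qd = 1309 - 5p and supply is Qs = 2p - 31.
Setting them equal: 1309 - 5p = 2p - 31 → 1340 = 7p, so p = 1340/7 ≈ 191.4286 and Q = 2463/7 ≈ 351.8571.
ΔQ = 351.8571 − 289 = +62.86.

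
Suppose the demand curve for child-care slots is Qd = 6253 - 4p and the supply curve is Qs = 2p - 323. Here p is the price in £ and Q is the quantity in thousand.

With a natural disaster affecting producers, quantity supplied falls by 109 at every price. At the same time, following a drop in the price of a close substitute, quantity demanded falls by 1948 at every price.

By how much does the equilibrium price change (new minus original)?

Initially, 6253 - 4p = 2p - 323, so 6576 = 6p and p = 1096, Q = 1869.
The new curves are Qd = 4305 - 4p (demand) and Qs = 2p - 432 (supply).
New equilibrium: 4305 - 4p = 2p - 432 ⇒ 4737 = 6p ⇒ p = 789.5, Q = 1147.
Δp = 789.5 − 1096 = -306.5.

-306.5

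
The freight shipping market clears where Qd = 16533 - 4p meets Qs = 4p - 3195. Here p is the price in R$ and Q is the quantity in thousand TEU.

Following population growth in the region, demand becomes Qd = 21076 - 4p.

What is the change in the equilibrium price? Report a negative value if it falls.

+567.875

Solve the original market: 16533 - 4p = 4p - 3195, hence p = 2466 and Q = 6669.
The shock moves the curves to Qd = 21076 - 4p and Qs = 4p - 3195.
Setting them equal: 21076 - 4p = 4p - 3195 → 24271 = 8p, so p = 3033.875 and Q = 8940.5.
Δp = 3033.875 − 2466 = +567.875.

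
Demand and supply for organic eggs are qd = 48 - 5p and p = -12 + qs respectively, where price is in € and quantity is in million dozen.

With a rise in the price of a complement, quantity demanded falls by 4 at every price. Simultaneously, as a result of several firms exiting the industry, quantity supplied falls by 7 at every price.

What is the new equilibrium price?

Before the shock: 48 - 5p = p + 12 ⇒ 36 = 6p ⇒ p = 6, q = 18.
The shock moves the curves to qd = 44 - 5p and qs = p + 5.
New equilibrium: 44 - 5p = p + 5 ⇒ 39 = 6p ⇒ p = 6.5, q = 11.5.

6.5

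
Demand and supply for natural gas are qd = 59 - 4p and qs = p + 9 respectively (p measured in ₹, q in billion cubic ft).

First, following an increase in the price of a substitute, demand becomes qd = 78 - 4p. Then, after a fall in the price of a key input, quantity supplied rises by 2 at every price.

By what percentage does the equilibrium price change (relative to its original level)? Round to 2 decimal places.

+34.00

Before the shock: 59 - 4p = p + 9 ⇒ 50 = 5p ⇒ p = 10, q = 19.
After the shift, demand is qd = 78 - 4p and supply is qs = p + 11.
Clearing the new market: 78 - 4p = p + 11, so p = 13.4 and q = 24.4.
%Δp = (13.4 − 10) / 10 × 100 = +34.00%.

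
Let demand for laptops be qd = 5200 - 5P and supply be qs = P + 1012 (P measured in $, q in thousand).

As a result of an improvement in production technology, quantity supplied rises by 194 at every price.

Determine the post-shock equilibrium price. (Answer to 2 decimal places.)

665.67

Original equilibrium: 5200 - 5P = P + 1012 gives 4188 = 6P, so P = 698 and q = 1710.
After the shift, demand is qd = 5200 - 5P and supply is qs = P + 1206.
New equilibrium: 5200 - 5P = P + 1206 ⇒ 3994 = 6P ⇒ P = 1997/3 ≈ 665.6667, q = 5615/3 ≈ 1871.6667.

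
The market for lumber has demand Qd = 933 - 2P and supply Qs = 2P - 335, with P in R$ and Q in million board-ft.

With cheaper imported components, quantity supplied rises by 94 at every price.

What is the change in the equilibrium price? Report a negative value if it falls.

-23.5

Original equilibrium: 933 - 2P = 2P - 335 gives 1268 = 4P, so P = 317 and Q = 299.
The new curves are Qd = 933 - 2P (demand) and Qs = 2P - 241 (supply).
Setting them equal: 933 - 2P = 2P - 241 → 1174 = 4P, so P = 293.5 and Q = 346.
ΔP = 293.5 − 317 = -23.5.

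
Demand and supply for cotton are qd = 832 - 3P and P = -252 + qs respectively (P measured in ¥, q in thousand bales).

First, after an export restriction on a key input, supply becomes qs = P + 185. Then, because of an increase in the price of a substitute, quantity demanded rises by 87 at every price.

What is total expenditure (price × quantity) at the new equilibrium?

Before the shock: 832 - 3P = P + 252 ⇒ 580 = 4P ⇒ P = 145, q = 397.
The new curves are qd = 919 - 3P (demand) and qs = P + 185 (supply).
New equilibrium: 919 - 3P = P + 185 ⇒ 734 = 4P ⇒ P = 183.5, q = 368.5.
New expenditure = 183.5 × 368.5 = 67619.75.

67619.75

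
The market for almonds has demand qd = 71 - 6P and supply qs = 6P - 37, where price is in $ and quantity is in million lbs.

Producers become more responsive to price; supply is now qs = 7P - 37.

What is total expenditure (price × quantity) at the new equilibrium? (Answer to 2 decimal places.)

175.74

Before the shock: 71 - 6P = 6P - 37 ⇒ 108 = 12P ⇒ P = 9, q = 17.
After the shift, demand is qd = 71 - 6P and supply is qs = 7P - 37.
Equate the new curves: 71 - 6P = 7P - 37, giving 108 = 13P, P = 108/13 ≈ 8.3077, q = 275/13 ≈ 21.1538.
New expenditure = 8.3077 × 21.1538 = 175.74.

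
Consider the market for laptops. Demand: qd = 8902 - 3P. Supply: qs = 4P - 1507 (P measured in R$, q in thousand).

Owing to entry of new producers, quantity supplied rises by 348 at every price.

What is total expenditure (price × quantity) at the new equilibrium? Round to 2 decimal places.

Solve the original market: 8902 - 3P = 4P - 1507, hence P = 1487 and q = 4441.
The shock moves the curves to qd = 8902 - 3P and qs = 4P - 1159.
Clearing the new market: 8902 - 3P = 4P - 1159, so P = 10061/7 ≈ 1437.2857 and q = 32131/7 ≈ 4590.1429.
New expenditure = 1437.2857 × 4590.1429 = 6597346.76.

6597346.76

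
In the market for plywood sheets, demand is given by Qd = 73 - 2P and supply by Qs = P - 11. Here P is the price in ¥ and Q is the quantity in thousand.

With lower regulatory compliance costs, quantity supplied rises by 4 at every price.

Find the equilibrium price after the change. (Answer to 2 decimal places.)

Solve the original market: 73 - 2P = P - 11, hence P = 28 and Q = 17.
The shock moves the curves to Qd = 73 - 2P and Qs = P - 7.
New equilibrium: 73 - 2P = P - 7 ⇒ 80 = 3P ⇒ P = 80/3 ≈ 26.6667, Q = 59/3 ≈ 19.6667.

26.67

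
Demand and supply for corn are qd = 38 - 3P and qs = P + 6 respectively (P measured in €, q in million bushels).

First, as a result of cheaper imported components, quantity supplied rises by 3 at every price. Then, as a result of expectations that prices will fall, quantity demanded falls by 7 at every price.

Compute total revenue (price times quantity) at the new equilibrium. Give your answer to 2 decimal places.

Initially, 38 - 3P = P + 6, so 32 = 4P and P = 8, q = 14.
The shock moves the curves to qd = 31 - 3P and qs = P + 9.
Setting them equal: 31 - 3P = P + 9 → 22 = 4P, so P = 5.5 and q = 14.5.
New expenditure = 5.5 × 14.5 = 79.75.

79.75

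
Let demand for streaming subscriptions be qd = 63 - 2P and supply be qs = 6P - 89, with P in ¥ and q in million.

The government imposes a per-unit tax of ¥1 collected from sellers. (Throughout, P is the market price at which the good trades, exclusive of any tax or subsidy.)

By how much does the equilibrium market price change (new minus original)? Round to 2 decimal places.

+0.75

Initially, 63 - 2P = 6P - 89, so 152 = 8P and P = 19, q = 25.
Since sellers keep the price net of the tax, the effective supply curve becomes qs = 6P - 95.
New equilibrium: 63 - 2P = 6P - 95 ⇒ 158 = 8P ⇒ P = 19.75, q = 23.5.
ΔP = 19.75 − 19 = +0.75.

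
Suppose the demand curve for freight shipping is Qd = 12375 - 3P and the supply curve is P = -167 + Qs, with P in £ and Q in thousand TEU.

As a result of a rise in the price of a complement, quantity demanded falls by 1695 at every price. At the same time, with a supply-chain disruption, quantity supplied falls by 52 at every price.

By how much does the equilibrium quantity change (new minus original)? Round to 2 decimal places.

Initially, 12375 - 3P = P + 167, so 12208 = 4P and P = 3052, Q = 3219.
The shock moves the curves to Qd = 10680 - 3P and Qs = P + 115.
Equate the new curves: 10680 - 3P = P + 115, giving 10565 = 4P, P = 2641.25, Q = 2756.25.
ΔQ = 2756.25 − 3219 = -462.75.

-462.75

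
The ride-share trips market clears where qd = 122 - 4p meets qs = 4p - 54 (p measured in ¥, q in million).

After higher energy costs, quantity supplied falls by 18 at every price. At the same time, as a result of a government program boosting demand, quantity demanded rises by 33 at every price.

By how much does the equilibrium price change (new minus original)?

Before the shock: 122 - 4p = 4p - 54 ⇒ 176 = 8p ⇒ p = 22, q = 34.
The shock moves the curves to qd = 155 - 4p and qs = 4p - 72.
Clearing the new market: 155 - 4p = 4p - 72, so p = 28.375 and q = 41.5.
Δp = 28.375 − 22 = +6.375.

+6.375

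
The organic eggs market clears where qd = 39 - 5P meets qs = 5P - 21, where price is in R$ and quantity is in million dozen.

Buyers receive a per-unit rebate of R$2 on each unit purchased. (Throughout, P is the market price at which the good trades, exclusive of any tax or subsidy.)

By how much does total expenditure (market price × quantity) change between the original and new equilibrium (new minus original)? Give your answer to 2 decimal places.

Original equilibrium: 39 - 5P = 5P - 21 gives 60 = 10P, so P = 6 and q = 9.
Since buyers' out-of-pocket price is the market price minus the rebate, the effective demand curve becomes qd = 49 - 5P.
Setting them equal: 49 - 5P = 5P - 21 → 70 = 10P, so P = 7 and q = 14.
Expenditure moves from 6×9 = 54 to 7×14 = 98; change = +44.00.

+44.00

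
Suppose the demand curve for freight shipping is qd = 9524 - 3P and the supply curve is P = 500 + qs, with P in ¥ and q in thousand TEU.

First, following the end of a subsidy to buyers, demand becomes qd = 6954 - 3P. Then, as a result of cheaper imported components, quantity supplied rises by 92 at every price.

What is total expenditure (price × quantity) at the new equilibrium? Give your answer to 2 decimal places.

2636516.25

Before the shock: 9524 - 3P = P - 500 ⇒ 10024 = 4P ⇒ P = 2506, q = 2006.
The shock moves the curves to qd = 6954 - 3P and qs = P - 408.
Equate the new curves: 6954 - 3P = P - 408, giving 7362 = 4P, P = 1840.5, q = 1432.5.
New expenditure = 1840.5 × 1432.5 = 2636516.25.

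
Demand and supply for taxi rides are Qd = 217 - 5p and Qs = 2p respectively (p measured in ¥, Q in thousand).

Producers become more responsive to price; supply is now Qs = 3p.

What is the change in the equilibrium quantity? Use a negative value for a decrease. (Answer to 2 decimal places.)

Original equilibrium: 217 - 5p = 2p gives 217 = 7p, so p = 31 and Q = 62.
The shock moves the curves to Qd = 217 - 5p and Qs = 3p.
Setting them equal: 217 - 5p = 3p → 217 = 8p, so p = 27.125 and Q = 81.375.
ΔQ = 81.375 − 62 = +19.38.

+19.38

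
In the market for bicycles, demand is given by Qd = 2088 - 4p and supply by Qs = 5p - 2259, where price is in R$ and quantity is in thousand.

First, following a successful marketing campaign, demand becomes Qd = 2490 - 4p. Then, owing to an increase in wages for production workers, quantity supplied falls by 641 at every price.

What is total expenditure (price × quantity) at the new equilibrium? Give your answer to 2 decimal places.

56561.73

Solve the original market: 2088 - 4p = 5p - 2259, hence p = 483 and Q = 156.
The new curves are Qd = 2490 - 4p (demand) and Qs = 5p - 2900 (supply).
New equilibrium: 2490 - 4p = 5p - 2900 ⇒ 5390 = 9p ⇒ p = 5390/9 ≈ 598.8889, Q = 850/9 ≈ 94.4444.
New expenditure = 598.8889 × 94.4444 = 56561.73.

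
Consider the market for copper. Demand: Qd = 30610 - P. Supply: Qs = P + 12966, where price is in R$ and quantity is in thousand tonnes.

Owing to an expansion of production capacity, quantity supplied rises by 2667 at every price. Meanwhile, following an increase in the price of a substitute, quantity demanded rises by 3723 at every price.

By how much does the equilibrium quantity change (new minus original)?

Initially, 30610 - P = P + 12966, so 17644 = 2P and P = 8822, Q = 21788.
With the change applied: demand Qd = 34333 - P, supply Qs = P + 15633.
Clearing the new market: 34333 - P = P + 15633, so P = 9350 and Q = 24983.
ΔQ = 24983 − 21788 = +3195.

+3195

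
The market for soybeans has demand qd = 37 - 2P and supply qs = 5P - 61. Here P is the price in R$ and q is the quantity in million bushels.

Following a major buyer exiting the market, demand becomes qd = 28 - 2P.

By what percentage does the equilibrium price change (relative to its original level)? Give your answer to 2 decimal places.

Original equilibrium: 37 - 2P = 5P - 61 gives 98 = 7P, so P = 14 and q = 9.
With the change applied: demand qd = 28 - 2P, supply qs = 5P - 61.
Equate the new curves: 28 - 2P = 5P - 61, giving 89 = 7P, P = 89/7 ≈ 12.7143, q = 18/7 ≈ 2.5714.
%ΔP = (12.7143 − 14) / 14 × 100 = -9.18%.

-9.18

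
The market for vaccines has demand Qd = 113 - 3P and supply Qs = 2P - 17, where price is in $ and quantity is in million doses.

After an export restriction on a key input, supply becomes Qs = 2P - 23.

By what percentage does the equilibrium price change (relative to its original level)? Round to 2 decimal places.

Initially, 113 - 3P = 2P - 17, so 130 = 5P and P = 26, Q = 35.
With the change applied: demand Qd = 113 - 3P, supply Qs = 2P - 23.
Setting them equal: 113 - 3P = 2P - 23 → 136 = 5P, so P = 27.2 and Q = 31.4.
%ΔP = (27.2 − 26) / 26 × 100 = +4.62%.

+4.62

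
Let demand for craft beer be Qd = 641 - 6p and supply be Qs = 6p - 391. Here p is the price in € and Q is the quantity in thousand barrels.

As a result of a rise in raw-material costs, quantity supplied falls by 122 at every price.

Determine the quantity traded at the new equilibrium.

Original equilibrium: 641 - 6p = 6p - 391 gives 1032 = 12p, so p = 86 and Q = 125.
With the change applied: demand Qd = 641 - 6p, supply Qs = 6p - 513.
Equate the new curves: 641 - 6p = 6p - 513, giving 1154 = 12p, p = 577/6 ≈ 96.1667, Q = 64.

64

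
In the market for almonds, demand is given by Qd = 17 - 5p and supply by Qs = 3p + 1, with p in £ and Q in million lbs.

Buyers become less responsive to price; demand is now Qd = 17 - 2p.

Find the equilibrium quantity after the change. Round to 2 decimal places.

Original equilibrium: 17 - 5p = 3p + 1 gives 16 = 8p, so p = 2 and Q = 7.
With the change applied: demand Qd = 17 - 2p, supply Qs = 3p + 1.
Setting them equal: 17 - 2p = 3p + 1 → 16 = 5p, so p = 3.2 and Q = 10.6.

10.60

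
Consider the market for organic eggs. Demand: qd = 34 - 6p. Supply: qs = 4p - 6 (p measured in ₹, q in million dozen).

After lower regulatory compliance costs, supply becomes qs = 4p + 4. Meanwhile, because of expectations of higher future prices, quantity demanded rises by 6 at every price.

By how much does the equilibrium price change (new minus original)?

Original equilibrium: 34 - 6p = 4p - 6 gives 40 = 10p, so p = 4 and q = 10.
The new curves are qd = 40 - 6p (demand) and qs = 4p + 4 (supply).
Clearing the new market: 40 - 6p = 4p + 4, so p = 3.6 and q = 18.4.
Δp = 3.6 − 4 = -0.4.

-0.4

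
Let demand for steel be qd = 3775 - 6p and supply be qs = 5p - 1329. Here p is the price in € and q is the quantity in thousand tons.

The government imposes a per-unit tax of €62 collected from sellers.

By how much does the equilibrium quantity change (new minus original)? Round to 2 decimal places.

-169.09

Before the shock: 3775 - 6p = 5p - 1329 ⇒ 5104 = 11p ⇒ p = 464, q = 991.
Since sellers keep the price net of the tax, the effective supply curve becomes qs = 5p - 1639.
New equilibrium: 3775 - 6p = 5p - 1639 ⇒ 5414 = 11p ⇒ p = 5414/11 ≈ 492.1818, q = 9041/11 ≈ 821.9091.
Δq = 821.9091 − 991 = -169.09.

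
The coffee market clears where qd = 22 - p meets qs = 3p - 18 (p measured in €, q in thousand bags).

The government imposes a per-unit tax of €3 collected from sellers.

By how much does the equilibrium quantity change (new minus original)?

Before the shock: 22 - p = 3p - 18 ⇒ 40 = 4p ⇒ p = 10, q = 12.
Since sellers keep the price net of the tax, the effective supply curve becomes qs = 3p - 27.
Clearing the new market: 22 - p = 3p - 27, so p = 12.25 and q = 9.75.
Δq = 9.75 − 12 = -2.25.

-2.25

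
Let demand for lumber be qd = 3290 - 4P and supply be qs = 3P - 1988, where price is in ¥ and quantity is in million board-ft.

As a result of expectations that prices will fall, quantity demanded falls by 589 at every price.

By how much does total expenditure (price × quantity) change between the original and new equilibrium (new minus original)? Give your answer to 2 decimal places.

-192146.22

Initially, 3290 - 4P = 3P - 1988, so 5278 = 7P and P = 754, q = 274.
The shock moves the curves to qd = 2701 - 4P and qs = 3P - 1988.
Equate the new curves: 2701 - 4P = 3P - 1988, giving 4689 = 7P, P = 4689/7 ≈ 669.8571, q = 151/7 ≈ 21.5714.
Expenditure moves from 754×274 = 206596 to 669.8571×21.5714 = 14449.7755; change = -192146.22.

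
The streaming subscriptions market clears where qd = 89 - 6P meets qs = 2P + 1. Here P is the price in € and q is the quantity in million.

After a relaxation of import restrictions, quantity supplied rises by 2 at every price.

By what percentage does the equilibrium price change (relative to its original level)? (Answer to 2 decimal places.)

-2.27

Initially, 89 - 6P = 2P + 1, so 88 = 8P and P = 11, q = 23.
The new curves are qd = 89 - 6P (demand) and qs = 2P + 3 (supply).
Setting them equal: 89 - 6P = 2P + 3 → 86 = 8P, so P = 10.75 and q = 24.5.
%ΔP = (10.75 − 11) / 11 × 100 = -2.27%.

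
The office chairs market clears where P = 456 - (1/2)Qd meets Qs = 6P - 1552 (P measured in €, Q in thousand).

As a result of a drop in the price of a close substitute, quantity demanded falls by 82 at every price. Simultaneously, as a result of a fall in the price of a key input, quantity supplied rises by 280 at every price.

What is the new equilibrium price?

262.75

Initially, 912 - 2P = 6P - 1552, so 2464 = 8P and P = 308, Q = 296.
The new curves are Qd = 830 - 2P (demand) and Qs = 6P - 1272 (supply).
New equilibrium: 830 - 2P = 6P - 1272 ⇒ 2102 = 8P ⇒ P = 262.75, Q = 304.5.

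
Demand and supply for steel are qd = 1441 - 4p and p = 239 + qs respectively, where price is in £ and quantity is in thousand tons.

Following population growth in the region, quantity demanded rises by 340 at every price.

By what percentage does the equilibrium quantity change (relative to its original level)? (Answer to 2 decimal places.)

Initially, 1441 - 4p = p - 239, so 1680 = 5p and p = 336, q = 97.
With the change applied: demand qd = 1781 - 4p, supply qs = p - 239.
Clearing the new market: 1781 - 4p = p - 239, so p = 404 and q = 165.
%Δq = (165 − 97) / 97 × 100 = +70.10%.

+70.10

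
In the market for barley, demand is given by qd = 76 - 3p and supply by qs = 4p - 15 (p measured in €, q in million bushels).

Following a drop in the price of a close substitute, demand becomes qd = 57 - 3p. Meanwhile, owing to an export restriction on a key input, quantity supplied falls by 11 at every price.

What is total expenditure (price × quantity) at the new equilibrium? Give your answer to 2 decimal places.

254.08

Initially, 76 - 3p = 4p - 15, so 91 = 7p and p = 13, q = 37.
With the change applied: demand qd = 57 - 3p, supply qs = 4p - 26.
Equate the new curves: 57 - 3p = 4p - 26, giving 83 = 7p, p = 83/7 ≈ 11.8571, q = 150/7 ≈ 21.4286.
New expenditure = 11.8571 × 21.4286 = 254.08.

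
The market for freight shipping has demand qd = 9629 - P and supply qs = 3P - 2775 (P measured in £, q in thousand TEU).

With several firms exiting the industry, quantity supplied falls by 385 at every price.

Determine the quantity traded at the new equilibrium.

6431.75

Before the shock: 9629 - P = 3P - 2775 ⇒ 12404 = 4P ⇒ P = 3101, q = 6528.
The shock moves the curves to qd = 9629 - P and qs = 3P - 3160.
New equilibrium: 9629 - P = 3P - 3160 ⇒ 12789 = 4P ⇒ P = 3197.25, q = 6431.75.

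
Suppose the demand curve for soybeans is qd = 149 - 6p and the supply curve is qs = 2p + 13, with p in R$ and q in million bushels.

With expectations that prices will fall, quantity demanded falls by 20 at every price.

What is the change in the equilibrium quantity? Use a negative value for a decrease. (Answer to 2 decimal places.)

Before the shock: 149 - 6p = 2p + 13 ⇒ 136 = 8p ⇒ p = 17, q = 47.
The shock moves the curves to qd = 129 - 6p and qs = 2p + 13.
Clearing the new market: 129 - 6p = 2p + 13, so p = 14.5 and q = 42.
Δq = 42 − 47 = -5.00.

-5.00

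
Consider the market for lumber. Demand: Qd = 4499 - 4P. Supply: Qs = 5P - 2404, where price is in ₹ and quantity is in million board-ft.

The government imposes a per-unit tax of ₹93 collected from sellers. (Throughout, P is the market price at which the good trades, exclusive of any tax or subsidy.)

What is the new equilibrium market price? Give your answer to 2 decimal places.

Original equilibrium: 4499 - 4P = 5P - 2404 gives 6903 = 9P, so P = 767 and Q = 1431.
Since sellers keep the price net of the tax, the effective supply curve becomes Qs = 5P - 2869.
Setting them equal: 4499 - 4P = 5P - 2869 → 7368 = 9P, so P = 2456/3 ≈ 818.6667 and Q = 3673/3 ≈ 1224.3333.

818.67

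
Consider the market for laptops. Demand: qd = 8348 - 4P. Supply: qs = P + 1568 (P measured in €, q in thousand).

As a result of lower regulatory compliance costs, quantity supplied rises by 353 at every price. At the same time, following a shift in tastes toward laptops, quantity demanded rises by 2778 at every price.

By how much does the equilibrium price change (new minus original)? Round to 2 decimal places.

+485.00

Original equilibrium: 8348 - 4P = P + 1568 gives 6780 = 5P, so P = 1356 and q = 2924.
After the shift, demand is qd = 11126 - 4P and supply is qs = P + 1921.
Equate the new curves: 11126 - 4P = P + 1921, giving 9205 = 5P, P = 1841, q = 3762.
ΔP = 1841 − 1356 = +485.00.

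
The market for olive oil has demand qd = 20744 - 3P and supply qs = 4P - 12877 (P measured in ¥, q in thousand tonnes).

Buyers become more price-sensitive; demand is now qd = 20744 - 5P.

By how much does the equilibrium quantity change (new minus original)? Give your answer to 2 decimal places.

-4269.33

Solve the original market: 20744 - 3P = 4P - 12877, hence P = 4803 and q = 6335.
The shock moves the curves to qd = 20744 - 5P and qs = 4P - 12877.
Equate the new curves: 20744 - 5P = 4P - 12877, giving 33621 = 9P, P = 11207/3 ≈ 3735.6667, q = 6197/3 ≈ 2065.6667.
Δq = 2065.6667 − 6335 = -4269.33.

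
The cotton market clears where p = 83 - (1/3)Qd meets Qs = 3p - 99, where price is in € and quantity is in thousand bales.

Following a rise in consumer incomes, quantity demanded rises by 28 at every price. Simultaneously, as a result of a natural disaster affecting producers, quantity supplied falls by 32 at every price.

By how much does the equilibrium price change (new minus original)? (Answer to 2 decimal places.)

Initially, 249 - 3p = 3p - 99, so 348 = 6p and p = 58, Q = 75.
The new curves are Qd = 277 - 3p (demand) and Qs = 3p - 131 (supply).
Setting them equal: 277 - 3p = 3p - 131 → 408 = 6p, so p = 68 and Q = 73.
Δp = 68 − 58 = +10.00.

+10.00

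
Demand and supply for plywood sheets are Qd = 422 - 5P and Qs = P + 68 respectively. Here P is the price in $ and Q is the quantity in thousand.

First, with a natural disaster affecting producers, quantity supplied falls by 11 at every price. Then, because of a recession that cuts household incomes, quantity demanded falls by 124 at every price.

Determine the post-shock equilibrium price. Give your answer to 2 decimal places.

Initially, 422 - 5P = P + 68, so 354 = 6P and P = 59, Q = 127.
The new curves are Qd = 298 - 5P (demand) and Qs = P + 57 (supply).
Equate the new curves: 298 - 5P = P + 57, giving 241 = 6P, P = 241/6 ≈ 40.1667, Q = 583/6 ≈ 97.1667.

40.17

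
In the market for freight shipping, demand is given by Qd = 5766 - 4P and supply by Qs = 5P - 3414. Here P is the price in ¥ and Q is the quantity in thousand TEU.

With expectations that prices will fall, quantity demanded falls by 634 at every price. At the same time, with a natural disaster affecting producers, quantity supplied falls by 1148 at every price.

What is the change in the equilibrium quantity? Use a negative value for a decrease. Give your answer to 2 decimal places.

Solve the original market: 5766 - 4P = 5P - 3414, hence P = 1020 and Q = 1686.
The new curves are Qd = 5132 - 4P (demand) and Qs = 5P - 4562 (supply).
Setting them equal: 5132 - 4P = 5P - 4562 → 9694 = 9P, so P = 9694/9 ≈ 1077.1111 and Q = 7412/9 ≈ 823.5556.
ΔQ = 823.5556 − 1686 = -862.44.

-862.44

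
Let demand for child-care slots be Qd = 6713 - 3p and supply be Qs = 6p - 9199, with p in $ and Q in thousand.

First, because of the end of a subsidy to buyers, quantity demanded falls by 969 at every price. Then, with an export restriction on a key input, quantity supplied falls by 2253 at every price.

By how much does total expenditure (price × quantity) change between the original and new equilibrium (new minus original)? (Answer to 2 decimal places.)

Original equilibrium: 6713 - 3p = 6p - 9199 gives 15912 = 9p, so p = 1768 and Q = 1409.
With the change applied: demand Qd = 5744 - 3p, supply Qs = 6p - 11452.
Clearing the new market: 5744 - 3p = 6p - 11452, so p = 5732/3 ≈ 1910.6667 and Q = 12.
Expenditure moves from 1768×1409 = 2491112 to 1910.6667×12 = 22928; change = -2468184.00.

-2468184.00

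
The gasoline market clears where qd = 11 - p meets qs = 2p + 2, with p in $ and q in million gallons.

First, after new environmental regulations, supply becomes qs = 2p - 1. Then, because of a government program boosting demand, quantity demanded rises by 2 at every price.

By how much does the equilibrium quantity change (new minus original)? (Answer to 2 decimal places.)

Original equilibrium: 11 - p = 2p + 2 gives 9 = 3p, so p = 3 and q = 8.
The shock moves the curves to qd = 13 - p and qs = 2p - 1.
Equate the new curves: 13 - p = 2p - 1, giving 14 = 3p, p = 14/3 ≈ 4.6667, q = 25/3 ≈ 8.3333.
Δq = 8.3333 − 8 = +0.33.

+0.33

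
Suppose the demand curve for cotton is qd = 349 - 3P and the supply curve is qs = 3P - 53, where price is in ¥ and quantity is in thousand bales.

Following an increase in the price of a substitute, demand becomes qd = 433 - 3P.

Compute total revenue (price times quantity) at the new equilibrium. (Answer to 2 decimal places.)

15390.00

Original equilibrium: 349 - 3P = 3P - 53 gives 402 = 6P, so P = 67 and q = 148.
The new curves are qd = 433 - 3P (demand) and qs = 3P - 53 (supply).
Clearing the new market: 433 - 3P = 3P - 53, so P = 81 and q = 190.
New expenditure = 81 × 190 = 15390.00.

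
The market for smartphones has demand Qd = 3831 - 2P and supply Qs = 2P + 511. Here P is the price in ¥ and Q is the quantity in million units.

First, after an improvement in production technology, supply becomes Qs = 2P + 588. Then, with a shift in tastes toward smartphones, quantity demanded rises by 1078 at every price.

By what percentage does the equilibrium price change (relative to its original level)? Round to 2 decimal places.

+30.15

Solve the original market: 3831 - 2P = 2P + 511, hence P = 830 and Q = 2171.
The shock moves the curves to Qd = 4909 - 2P and Qs = 2P + 588.
Clearing the new market: 4909 - 2P = 2P + 588, so P = 1080.25 and Q = 2748.5.
%ΔP = (1080.25 − 830) / 830 × 100 = +30.15%.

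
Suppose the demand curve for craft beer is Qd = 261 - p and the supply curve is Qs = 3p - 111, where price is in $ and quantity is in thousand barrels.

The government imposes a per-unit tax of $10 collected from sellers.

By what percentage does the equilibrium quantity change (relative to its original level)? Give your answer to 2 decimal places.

-4.46

Original equilibrium: 261 - p = 3p - 111 gives 372 = 4p, so p = 93 and Q = 168.
Since sellers keep the price net of the tax, the effective supply curve becomes Qs = 3p - 141.
Clearing the new market: 261 - p = 3p - 141, so p = 100.5 and Q = 160.5.
%ΔQ = (160.5 − 168) / 168 × 100 = -4.46%.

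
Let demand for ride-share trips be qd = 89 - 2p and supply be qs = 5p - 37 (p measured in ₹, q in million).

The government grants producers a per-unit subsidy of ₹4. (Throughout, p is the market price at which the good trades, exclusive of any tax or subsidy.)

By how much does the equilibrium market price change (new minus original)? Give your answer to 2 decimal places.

Initially, 89 - 2p = 5p - 37, so 126 = 7p and p = 18, q = 53.
Since sellers receive the price plus the subsidy, the effective supply curve becomes qs = 5p - 17.
Clearing the new market: 89 - 2p = 5p - 17, so p = 106/7 ≈ 15.1429 and q = 411/7 ≈ 58.7143.
Δp = 15.1429 − 18 = -2.86.

-2.86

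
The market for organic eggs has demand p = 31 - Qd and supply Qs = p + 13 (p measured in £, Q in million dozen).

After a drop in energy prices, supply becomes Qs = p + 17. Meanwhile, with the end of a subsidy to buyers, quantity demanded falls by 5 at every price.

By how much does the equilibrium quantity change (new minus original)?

-0.5

Solve the original market: 31 - p = p + 13, hence p = 9 and Q = 22.
After the shift, demand is Qd = 26 - p and supply is Qs = p + 17.
New equilibrium: 26 - p = p + 17 ⇒ 9 = 2p ⇒ p = 4.5, Q = 21.5.
ΔQ = 21.5 − 22 = -0.5.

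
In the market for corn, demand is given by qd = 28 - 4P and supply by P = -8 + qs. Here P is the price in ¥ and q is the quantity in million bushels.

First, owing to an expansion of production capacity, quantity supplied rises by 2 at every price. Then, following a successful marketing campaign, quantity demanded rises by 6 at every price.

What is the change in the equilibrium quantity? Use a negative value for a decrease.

+2.8

Original equilibrium: 28 - 4P = P + 8 gives 20 = 5P, so P = 4 and q = 12.
The new curves are qd = 34 - 4P (demand) and qs = P + 10 (supply).
Equate the new curves: 34 - 4P = P + 10, giving 24 = 5P, P = 4.8, q = 14.8.
Δq = 14.8 − 12 = +2.8.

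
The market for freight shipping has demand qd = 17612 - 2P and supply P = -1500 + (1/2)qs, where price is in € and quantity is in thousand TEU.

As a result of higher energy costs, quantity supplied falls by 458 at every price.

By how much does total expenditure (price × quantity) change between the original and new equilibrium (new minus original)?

Before the shock: 17612 - 2P = 2P + 3000 ⇒ 14612 = 4P ⇒ P = 3653, q = 10306.
The shock moves the curves to qd = 17612 - 2P and qs = 2P + 2542.
Equate the new curves: 17612 - 2P = 2P + 2542, giving 15070 = 4P, P = 3767.5, q = 10077.
Expenditure moves from 3653×10306 = 37647818 to 3767.5×10077 = 37965097.5; change = +317279.5.

+317279.5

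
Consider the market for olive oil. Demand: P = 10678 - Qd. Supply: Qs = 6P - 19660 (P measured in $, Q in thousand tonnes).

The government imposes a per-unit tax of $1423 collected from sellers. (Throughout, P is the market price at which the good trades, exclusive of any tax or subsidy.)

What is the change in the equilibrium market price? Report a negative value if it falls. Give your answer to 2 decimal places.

+1219.71

Before the shock: 10678 - P = 6P - 19660 ⇒ 30338 = 7P ⇒ P = 4334, Q = 6344.
Since sellers keep the price net of the tax, the effective supply curve becomes Qs = 6P - 28198.
Setting them equal: 10678 - P = 6P - 28198 → 38876 = 7P, so P = 38876/7 ≈ 5553.7143 and Q = 35870/7 ≈ 5124.2857.
ΔP = 5553.7143 − 4334 = +1219.71.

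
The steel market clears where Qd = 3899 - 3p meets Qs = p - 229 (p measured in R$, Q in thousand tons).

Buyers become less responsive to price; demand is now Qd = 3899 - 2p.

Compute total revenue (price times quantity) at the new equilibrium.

Solve the original market: 3899 - 3p = p - 229, hence p = 1032 and Q = 803.
With the change applied: demand Qd = 3899 - 2p, supply Qs = p - 229.
Equate the new curves: 3899 - 2p = p - 229, giving 4128 = 3p, p = 1376, Q = 1147.
New expenditure = 1376 × 1147 = 1578272.

1578272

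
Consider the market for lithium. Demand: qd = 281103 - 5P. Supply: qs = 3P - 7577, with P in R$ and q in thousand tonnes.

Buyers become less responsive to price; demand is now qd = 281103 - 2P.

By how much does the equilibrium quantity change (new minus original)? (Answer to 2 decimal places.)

Original equilibrium: 281103 - 5P = 3P - 7577 gives 288680 = 8P, so P = 36085 and q = 100678.
The shock moves the curves to qd = 281103 - 2P and qs = 3P - 7577.
Setting them equal: 281103 - 2P = 3P - 7577 → 288680 = 5P, so P = 57736 and q = 165631.
Δq = 165631 − 100678 = +64953.00.

+64953.00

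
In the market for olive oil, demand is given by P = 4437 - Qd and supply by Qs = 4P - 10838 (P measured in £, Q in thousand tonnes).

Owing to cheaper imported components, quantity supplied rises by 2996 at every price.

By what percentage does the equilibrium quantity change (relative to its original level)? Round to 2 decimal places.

+43.36

Original equilibrium: 4437 - P = 4P - 10838 gives 15275 = 5P, so P = 3055 and Q = 1382.
The new curves are Qd = 4437 - P (demand) and Qs = 4P - 7842 (supply).
Clearing the new market: 4437 - P = 4P - 7842, so P = 2455.8 and Q = 1981.2.
%ΔQ = (1981.2 − 1382) / 1382 × 100 = +43.36%.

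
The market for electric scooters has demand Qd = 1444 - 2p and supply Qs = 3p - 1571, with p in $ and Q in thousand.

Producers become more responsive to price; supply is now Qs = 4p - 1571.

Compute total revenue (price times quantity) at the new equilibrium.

220597.5

Before the shock: 1444 - 2p = 3p - 1571 ⇒ 3015 = 5p ⇒ p = 603, Q = 238.
The new curves are Qd = 1444 - 2p (demand) and Qs = 4p - 1571 (supply).
New equilibrium: 1444 - 2p = 4p - 1571 ⇒ 3015 = 6p ⇒ p = 502.5, Q = 439.
New expenditure = 502.5 × 439 = 220597.5.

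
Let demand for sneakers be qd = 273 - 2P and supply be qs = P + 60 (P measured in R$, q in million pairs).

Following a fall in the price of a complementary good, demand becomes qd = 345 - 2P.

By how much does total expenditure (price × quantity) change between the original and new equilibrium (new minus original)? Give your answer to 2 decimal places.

Original equilibrium: 273 - 2P = P + 60 gives 213 = 3P, so P = 71 and q = 131.
With the change applied: demand qd = 345 - 2P, supply qs = P + 60.
Equate the new curves: 345 - 2P = P + 60, giving 285 = 3P, P = 95, q = 155.
Expenditure moves from 71×131 = 9301 to 95×155 = 14725; change = +5424.00.

+5424.00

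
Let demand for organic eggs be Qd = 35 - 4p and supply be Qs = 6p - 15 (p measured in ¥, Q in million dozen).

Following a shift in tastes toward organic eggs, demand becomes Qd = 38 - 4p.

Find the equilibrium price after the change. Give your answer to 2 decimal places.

Solve the original market: 35 - 4p = 6p - 15, hence p = 5 and Q = 15.
With the change applied: demand Qd = 38 - 4p, supply Qs = 6p - 15.
Equate the new curves: 38 - 4p = 6p - 15, giving 53 = 10p, p = 5.3, Q = 16.8.

5.30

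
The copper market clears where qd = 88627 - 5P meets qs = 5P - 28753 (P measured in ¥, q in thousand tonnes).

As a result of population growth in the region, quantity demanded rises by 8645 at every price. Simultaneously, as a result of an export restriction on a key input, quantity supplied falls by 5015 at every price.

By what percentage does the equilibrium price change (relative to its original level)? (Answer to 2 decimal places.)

+11.64

Original equilibrium: 88627 - 5P = 5P - 28753 gives 117380 = 10P, so P = 11738 and q = 29937.
With the change applied: demand qd = 97272 - 5P, supply qs = 5P - 33768.
Setting them equal: 97272 - 5P = 5P - 33768 → 131040 = 10P, so P = 13104 and q = 31752.
%ΔP = (13104 − 11738) / 11738 × 100 = +11.64%.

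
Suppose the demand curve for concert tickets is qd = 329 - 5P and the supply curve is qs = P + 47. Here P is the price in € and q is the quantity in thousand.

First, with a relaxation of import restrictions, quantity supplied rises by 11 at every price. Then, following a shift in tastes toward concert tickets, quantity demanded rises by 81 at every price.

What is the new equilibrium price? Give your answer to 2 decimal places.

Before the shock: 329 - 5P = P + 47 ⇒ 282 = 6P ⇒ P = 47, q = 94.
The new curves are qd = 410 - 5P (demand) and qs = P + 58 (supply).
Setting them equal: 410 - 5P = P + 58 → 352 = 6P, so P = 176/3 ≈ 58.6667 and q = 350/3 ≈ 116.6667.

58.67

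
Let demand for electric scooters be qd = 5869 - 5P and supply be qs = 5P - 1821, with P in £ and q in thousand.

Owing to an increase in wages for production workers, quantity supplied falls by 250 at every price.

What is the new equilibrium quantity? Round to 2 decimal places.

1899.00

Original equilibrium: 5869 - 5P = 5P - 1821 gives 7690 = 10P, so P = 769 and q = 2024.
With the change applied: demand qd = 5869 - 5P, supply qs = 5P - 2071.
New equilibrium: 5869 - 5P = 5P - 2071 ⇒ 7940 = 10P ⇒ P = 794, q = 1899.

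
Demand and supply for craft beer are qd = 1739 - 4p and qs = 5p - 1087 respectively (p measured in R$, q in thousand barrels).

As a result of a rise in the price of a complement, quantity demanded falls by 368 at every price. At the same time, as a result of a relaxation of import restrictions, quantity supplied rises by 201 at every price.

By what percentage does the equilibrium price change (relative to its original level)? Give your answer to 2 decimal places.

Before the shock: 1739 - 4p = 5p - 1087 ⇒ 2826 = 9p ⇒ p = 314, q = 483.
With the change applied: demand qd = 1371 - 4p, supply qs = 5p - 886.
New equilibrium: 1371 - 4p = 5p - 886 ⇒ 2257 = 9p ⇒ p = 2257/9 ≈ 250.7778, q = 3311/9 ≈ 367.8889.
%Δp = (250.7778 − 314) / 314 × 100 = -20.13%.

-20.13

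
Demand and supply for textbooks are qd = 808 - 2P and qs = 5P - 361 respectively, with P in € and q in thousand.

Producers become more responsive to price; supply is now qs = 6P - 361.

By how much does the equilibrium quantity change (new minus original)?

Original equilibrium: 808 - 2P = 5P - 361 gives 1169 = 7P, so P = 167 and q = 474.
After the shift, demand is qd = 808 - 2P and supply is qs = 6P - 361.
Setting them equal: 808 - 2P = 6P - 361 → 1169 = 8P, so P = 146.125 and q = 515.75.
Δq = 515.75 − 474 = +41.75.

+41.75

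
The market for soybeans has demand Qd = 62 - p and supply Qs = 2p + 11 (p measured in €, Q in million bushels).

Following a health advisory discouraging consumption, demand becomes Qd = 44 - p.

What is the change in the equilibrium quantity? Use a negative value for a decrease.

Initially, 62 - p = 2p + 11, so 51 = 3p and p = 17, Q = 45.
The shock moves the curves to Qd = 44 - p and Qs = 2p + 11.
Clearing the new market: 44 - p = 2p + 11, so p = 11 and Q = 33.
ΔQ = 33 − 45 = -12.

-12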